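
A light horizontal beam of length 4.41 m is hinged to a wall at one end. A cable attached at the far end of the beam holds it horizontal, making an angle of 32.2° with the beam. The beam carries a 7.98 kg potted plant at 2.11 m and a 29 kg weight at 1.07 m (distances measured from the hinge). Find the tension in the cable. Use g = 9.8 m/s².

T ≈ 200 N

Taking torques about the hinge:
Potted plant: 7.98 × 9.8 = 78.2 N down at 2.11 m → arm 2.11 m, τ = 78.2 × 2.11 = 165 N·m clockwise.
Weight: 29 × 9.8 = 284.2 N down at 1.07 m → arm 1.07 m, τ = 284.2 × 1.07 = 304.1 N·m clockwise.
Total clockwise load moment = 469.1 N·m.
The cable tension T acts at 4.41 m; only its component perpendicular to the beam, T sinθ, produces torque. sin 32.2° = 0.5329.
Balancing moments: T × 4.41 × 0.5329 = 469.1, giving T = 469.1 / 2.35 = 200 N.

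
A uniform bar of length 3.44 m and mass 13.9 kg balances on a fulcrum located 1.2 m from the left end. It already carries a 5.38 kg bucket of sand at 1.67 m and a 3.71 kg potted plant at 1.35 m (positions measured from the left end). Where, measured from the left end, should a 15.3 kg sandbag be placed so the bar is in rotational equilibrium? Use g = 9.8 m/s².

x ≈ 0.526 m from the left end

Sum moments about the fulcrum (at 1.2 m from the left end) (the support reaction has zero arm there).
Beam weight: 13.9 × 9.8 = 136.2 N down at 1.72 m → arm 0.52 m, τ = 136.2 × 0.52 = 70.82 N·m clockwise.
Bucket of sand: 5.38 × 9.8 = 52.72 N down at 1.67 m → arm 0.47 m, τ = 52.72 × 0.47 = 24.78 N·m clockwise.
Potted plant: 3.71 × 9.8 = 36.36 N down at 1.35 m → arm 0.15 m, τ = 36.36 × 0.15 = 5.454 N·m clockwise.
Net moment of existing loads = 101.1 N·m clockwise.
The sandbag weighs 15.3 × 9.8 = 149.9 N and must supply an equal counterclockwise moment, so its lever arm about the fulcrum is 101.1 / 149.9 = 0.674 m.
That puts it at 1.2 − 0.674 = 0.526 m from the left end.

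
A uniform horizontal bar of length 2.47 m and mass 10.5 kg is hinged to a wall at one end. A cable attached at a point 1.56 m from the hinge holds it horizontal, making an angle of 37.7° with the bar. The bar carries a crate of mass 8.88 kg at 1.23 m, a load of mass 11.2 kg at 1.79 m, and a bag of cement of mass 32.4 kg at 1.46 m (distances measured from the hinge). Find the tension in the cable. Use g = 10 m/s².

T ≈ 956 N

Taking torques about the hinge:
Beam weight: 10.5 × 10 = 105 N down at 1.235 m → arm 1.235 m, τ = 105 × 1.235 = 129.7 N·m clockwise.
Crate: 8.88 × 10 = 88.8 N down at 1.23 m → arm 1.23 m, τ = 88.8 × 1.23 = 109.2 N·m clockwise.
Load: 11.2 × 10 = 112 N down at 1.79 m → arm 1.79 m, τ = 112 × 1.79 = 200.5 N·m clockwise.
Bag of cement: 32.4 × 10 = 324 N down at 1.46 m → arm 1.46 m, τ = 324 × 1.46 = 473 N·m clockwise.
Total clockwise load moment = 912.4 N·m.
The cable tension T acts at 1.56 m; only its component perpendicular to the bar, T sinθ, produces torque. sin 37.7° = 0.6115.
Στ = 0 ⇒ T × 1.56 × 0.6115 = 912.4 ⇒ T = 912.4 / 0.9539 = 956 N.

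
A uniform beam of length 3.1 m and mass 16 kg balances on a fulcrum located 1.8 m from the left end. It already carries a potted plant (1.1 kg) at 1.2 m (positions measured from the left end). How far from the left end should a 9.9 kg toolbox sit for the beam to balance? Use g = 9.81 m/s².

x ≈ 2.27 m from the left end

Taking torques about the fulcrum (at 1.8 m from the left end):
Beam weight: 16 × 9.81 = 157 N down at 1.55 m → arm 0.25 m, τ = 157 × 0.25 = 39.25 N·m counterclockwise.
Potted plant: 1.1 × 9.81 = 10.79 N down at 1.2 m → arm 0.6 m, τ = 10.79 × 0.6 = 6.474 N·m counterclockwise.
Net moment of existing loads = 45.72 N·m counterclockwise.
The toolbox weighs 9.9 × 9.81 = 97.12 N and must supply an equal clockwise moment, so its lever arm about the fulcrum is 45.72 / 97.12 = 0.471 m.
That puts it at 1.8 + 0.471 = 2.27 m from the left end.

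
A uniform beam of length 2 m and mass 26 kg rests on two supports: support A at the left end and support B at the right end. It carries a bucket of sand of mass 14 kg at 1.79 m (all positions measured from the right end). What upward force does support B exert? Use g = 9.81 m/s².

R_B ≈ 142 N

Sum moments about support A (its reaction then has zero moment arm).
Beam weight: 26 × 9.81 = 255.1 N down at 1 m → arm 1 m, τ = 255.1 × 1 = 255.1 N·m clockwise.
Bucket of sand: 14 × 9.81 = 137.3 N down at 1.79 m → arm 0.21 m, τ = 137.3 × 0.21 = 28.83 N·m clockwise.
Net load moment about support A = 283.9 N·m clockwise.
Reaction R at support B is upward at 0 m, arm 2 m → moment R × 2 counterclockwise.
Balancing moments: R × 2 = 283.9, giving R = 142 N.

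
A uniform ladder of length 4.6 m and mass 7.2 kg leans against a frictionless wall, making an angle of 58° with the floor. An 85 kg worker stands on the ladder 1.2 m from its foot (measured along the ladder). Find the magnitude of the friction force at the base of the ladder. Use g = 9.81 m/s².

Taking torques about the foot of the ladder:
Ladder weight 7.2×9.81 = 70.63 N acts at 2.3 m along the ladder; its horizontal arm is 2.3·cos58° = 1.219 m → τ = 86.1 N·m clockwise.
Worker: 85×9.81 = 833.9 N at 1.2 m → arm 0.6359 m → τ = 530.3 N·m clockwise.
Wall normal N acts horizontally at the top; its moment arm is the height L sinθ = 4.6·sin58° = 3.901 m, counterclockwise.
Setting net torque to zero: N × 3.901 = 616.4 → N = 158 N.
ΣFx = 0: friction at the foot balances the wall's push, so f = N_wall = 158 N.

f ≈ 158 N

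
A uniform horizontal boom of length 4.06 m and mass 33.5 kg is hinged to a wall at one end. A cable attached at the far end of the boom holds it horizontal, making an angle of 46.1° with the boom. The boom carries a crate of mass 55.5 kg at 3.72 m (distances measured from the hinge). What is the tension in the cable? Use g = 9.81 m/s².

About the hinge:
Beam weight: 33.5 × 9.81 = 328.6 N down at 2.03 m → arm 2.03 m, τ = 328.6 × 2.03 = 667.1 N·m clockwise.
Crate: 55.5 × 9.81 = 544.5 N down at 3.72 m → arm 3.72 m, τ = 544.5 × 3.72 = 2026 N·m clockwise.
Total clockwise load moment = 2693 N·m.
The cable tension T acts at 4.06 m; only its component perpendicular to the boom, T sinθ, produces torque. sin 46.1° = 0.7206.
Setting net torque to zero: T × 4.06 × 0.7206 = 2693 → T = 2693 / 2.926 = 920 N.

T ≈ 920 N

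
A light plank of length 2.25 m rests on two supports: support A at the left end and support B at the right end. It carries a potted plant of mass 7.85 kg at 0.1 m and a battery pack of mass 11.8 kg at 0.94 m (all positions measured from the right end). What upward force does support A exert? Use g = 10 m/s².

R_A ≈ 52.8 N

Choose support B as the axis so its reaction then has zero moment arm.
Potted plant: 7.85 × 10 = 78.5 N down at 0.1 m → arm 0.1 m, τ = 78.5 × 0.1 = 7.85 N·m counterclockwise.
Battery pack: 11.8 × 10 = 118 N down at 0.94 m → arm 0.94 m, τ = 118 × 0.94 = 110.9 N·m counterclockwise.
Net load moment about support B = 118.8 N·m counterclockwise.
Reaction R at support A is upward at 2.25 m, arm 2.25 m → moment R × 2.25 clockwise.
Balancing moments: R × 2.25 = 118.8, giving R = 52.8 N.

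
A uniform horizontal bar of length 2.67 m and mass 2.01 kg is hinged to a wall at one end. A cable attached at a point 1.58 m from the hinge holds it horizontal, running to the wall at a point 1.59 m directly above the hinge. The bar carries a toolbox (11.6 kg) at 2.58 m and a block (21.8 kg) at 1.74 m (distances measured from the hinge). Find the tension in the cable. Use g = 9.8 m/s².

Taking torques about the hinge:
Beam weight: 2.01 × 9.8 = 19.7 N down at 1.335 m → arm 1.335 m, τ = 19.7 × 1.335 = 26.3 N·m clockwise.
Toolbox: 11.6 × 9.8 = 113.7 N down at 2.58 m → arm 2.58 m, τ = 113.7 × 2.58 = 293.3 N·m clockwise.
Block: 21.8 × 9.8 = 213.6 N down at 1.74 m → arm 1.74 m, τ = 213.6 × 1.74 = 371.7 N·m clockwise.
Total clockwise load moment = 691.3 N·m.
The cable tension T acts at 1.58 m; only its component perpendicular to the bar, T sinθ, produces torque. sinθ = h/√(h²+d²) = 1.59/√(1.59²+1.58²) = 0.7093.
Balancing moments: T × 1.58 × 0.7093 = 691.3, giving T = 691.3 / 1.121 = 617 N.

T ≈ 617 N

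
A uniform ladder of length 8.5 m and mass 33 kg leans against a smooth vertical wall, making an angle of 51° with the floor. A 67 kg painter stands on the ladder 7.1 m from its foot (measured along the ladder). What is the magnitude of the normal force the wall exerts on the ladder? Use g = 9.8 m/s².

N_wall ≈ 575 N

Sum moments about the foot of the ladder (the floor normal and friction both act there and drop out).
Ladder weight 33×9.8 = 323.4 N acts at 4.25 m along the ladder; its horizontal arm is 4.25·cos51° = 2.675 m → τ = 865.1 N·m clockwise.
Painter: 67×9.8 = 656.6 N at 7.1 m → arm 4.468 m → τ = 2934 N·m clockwise.
Wall normal N acts horizontally at the top; its moment arm is the height L sinθ = 8.5·sin51° = 6.606 m, counterclockwise.
Setting net torque to zero: N × 6.606 = 3799 → N = 575 N.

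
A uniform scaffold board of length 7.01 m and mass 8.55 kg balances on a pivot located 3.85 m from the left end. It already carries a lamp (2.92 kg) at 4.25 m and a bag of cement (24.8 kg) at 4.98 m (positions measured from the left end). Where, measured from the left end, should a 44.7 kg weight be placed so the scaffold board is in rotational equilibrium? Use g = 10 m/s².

x ≈ 3.26 m from the left end

Choose the pivot (at 3.85 m from the left end) as the axis so the support reaction has zero arm there.
Beam weight: 8.55 × 10 = 85.5 N down at 3.505 m → arm 0.345 m, τ = 85.5 × 0.345 = 29.5 N·m counterclockwise.
Lamp: 2.92 × 10 = 29.2 N down at 4.25 m → arm 0.4 m, τ = 29.2 × 0.4 = 11.68 N·m clockwise.
Bag of cement: 24.8 × 10 = 248 N down at 4.98 m → arm 1.13 m, τ = 248 × 1.13 = 280.2 N·m clockwise.
Net moment of existing loads = 262.4 N·m clockwise.
The weight weighs 44.7 × 10 = 447 N and must supply an equal counterclockwise moment, so its lever arm about the pivot is 262.4 / 447 = 0.587 m.
That puts it at 3.85 − 0.587 = 3.26 m from the left end.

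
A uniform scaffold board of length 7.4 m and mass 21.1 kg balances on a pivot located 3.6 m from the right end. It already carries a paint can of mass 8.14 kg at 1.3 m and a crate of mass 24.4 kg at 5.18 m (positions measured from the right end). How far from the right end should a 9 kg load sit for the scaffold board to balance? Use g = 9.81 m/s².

x ≈ 1.16 m from the right end

Take moments about the pivot (at 3.6 m from the right end).
Beam weight: 21.1 × 9.81 = 207 N down at 3.7 m → arm 0.1 m, τ = 207 × 0.1 = 20.7 N·m counterclockwise.
Paint can: 8.14 × 9.81 = 79.85 N down at 1.3 m → arm 2.3 m, τ = 79.85 × 2.3 = 183.7 N·m clockwise.
Crate: 24.4 × 9.81 = 239.4 N down at 5.18 m → arm 1.58 m, τ = 239.4 × 1.58 = 378.3 N·m counterclockwise.
Net moment of existing loads = 215.3 N·m counterclockwise.
The load weighs 9 × 9.81 = 88.29 N and must supply an equal clockwise moment, so its lever arm about the pivot is 215.3 / 88.29 = 2.44 m.
That puts it at 3.6 − 2.44 = 1.16 m from the right end.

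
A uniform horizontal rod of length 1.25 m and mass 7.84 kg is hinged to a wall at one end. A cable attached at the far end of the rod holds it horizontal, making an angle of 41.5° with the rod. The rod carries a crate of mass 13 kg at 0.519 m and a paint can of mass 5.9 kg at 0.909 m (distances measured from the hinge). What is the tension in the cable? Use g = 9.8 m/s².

Take moments about the hinge.
Beam weight: 7.84 × 9.8 = 76.83 N down at 0.625 m → arm 0.625 m, τ = 76.83 × 0.625 = 48.02 N·m clockwise.
Crate: 13 × 9.8 = 127.4 N down at 0.519 m → arm 0.519 m, τ = 127.4 × 0.519 = 66.12 N·m clockwise.
Paint can: 5.9 × 9.8 = 57.82 N down at 0.909 m → arm 0.909 m, τ = 57.82 × 0.909 = 52.56 N·m clockwise.
Total clockwise load moment = 166.7 N·m.
The cable tension T acts at 1.25 m; only its component perpendicular to the rod, T sinθ, produces torque. sin 41.5° = 0.6626.
For rotational equilibrium, T × 1.25 × 0.6626 = 166.7, so T = 166.7 / 0.8282 = 201 N.

T ≈ 201 N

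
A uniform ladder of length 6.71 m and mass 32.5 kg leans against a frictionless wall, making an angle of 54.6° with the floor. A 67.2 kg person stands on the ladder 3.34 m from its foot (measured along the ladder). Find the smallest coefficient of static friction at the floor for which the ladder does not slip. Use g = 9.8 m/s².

μ_min ≈ 0.354

Sum moments about the foot of the ladder (the floor normal and friction both act there and drop out).
Ladder weight 32.5×9.8 = 318.5 N acts at 3.355 m along the ladder; its horizontal arm is 3.355·cos54.6° = 1.943 m → τ = 618.8 N·m clockwise.
Person: 67.2×9.8 = 658.6 N at 3.34 m → arm 1.935 m → τ = 1274 N·m clockwise.
Wall normal N acts horizontally at the top; its moment arm is the height L sinθ = 6.71·sin54.6° = 5.47 m, counterclockwise.
For rotational equilibrium, N × 5.47 = 1893, so N = 346.1 N.
ΣFx = 0 ⇒ f = N_wall = 346.1 N. ΣFy = 0 ⇒ N_floor = 977.1 N.
μ_min = f / N_floor = 346.1 / 977.1 = 0.354.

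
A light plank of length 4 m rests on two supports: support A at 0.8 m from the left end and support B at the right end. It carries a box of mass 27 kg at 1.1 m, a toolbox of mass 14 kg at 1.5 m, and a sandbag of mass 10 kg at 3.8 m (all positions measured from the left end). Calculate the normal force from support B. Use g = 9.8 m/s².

R_B ≈ 147 N

Take moments about support A.
Box: 27 × 9.8 = 264.6 N down at 1.1 m → arm 0.3 m, τ = 264.6 × 0.3 = 79.38 N·m clockwise.
Toolbox: 14 × 9.8 = 137.2 N down at 1.5 m → arm 0.7 m, τ = 137.2 × 0.7 = 96.04 N·m clockwise.
Sandbag: 10 × 9.8 = 98 N down at 3.8 m → arm 3 m, τ = 98 × 3 = 294 N·m clockwise.
Net load moment about support A = 469.4 N·m clockwise.
Reaction R at support B is upward at 4 m, arm 3.2 m → moment R × 3.2 counterclockwise.
For rotational equilibrium, R × 3.2 = 469.4, so R = 147 N.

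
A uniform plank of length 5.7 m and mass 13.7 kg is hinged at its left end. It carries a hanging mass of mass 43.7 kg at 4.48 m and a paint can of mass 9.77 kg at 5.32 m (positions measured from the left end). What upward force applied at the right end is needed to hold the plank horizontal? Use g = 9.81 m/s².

Taking torques about the left end:
Beam weight: 13.7 × 9.81 = 134.4 N down at 2.85 m → arm 2.85 m, τ = 134.4 × 2.85 = 383 N·m clockwise.
Hanging mass: 43.7 × 9.81 = 428.7 N down at 4.48 m → arm 4.48 m, τ = 428.7 × 4.48 = 1921 N·m clockwise.
Paint can: 9.77 × 9.81 = 95.84 N down at 5.32 m → arm 5.32 m, τ = 95.84 × 5.32 = 509.9 N·m clockwise.
Net moment of the loads = 2814 N·m clockwise.
The upward force F acts at the right end, arm 5.7 m, giving F × 5.7 counterclockwise.
For rotational equilibrium, F × 5.7 = 2814, so F = 2814 / 5.7 = 494 N.

F ≈ 494 N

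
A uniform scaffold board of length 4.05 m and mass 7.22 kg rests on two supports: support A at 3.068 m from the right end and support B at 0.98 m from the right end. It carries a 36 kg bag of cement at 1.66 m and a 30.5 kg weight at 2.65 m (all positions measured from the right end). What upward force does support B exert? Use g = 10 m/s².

R_B ≈ 340 N

Choose support A as the axis so its reaction then has zero moment arm.
Beam weight: 7.22 × 10 = 72.2 N down at 2.025 m → arm 1.043 m, τ = 72.2 × 1.043 = 75.3 N·m clockwise.
Bag of cement: 36 × 10 = 360 N down at 1.66 m → arm 1.408 m, τ = 360 × 1.408 = 506.9 N·m clockwise.
Weight: 30.5 × 10 = 305 N down at 2.65 m → arm 0.418 m, τ = 305 × 0.418 = 127.5 N·m clockwise.
Net load moment about support A = 709.7 N·m clockwise.
Reaction R at support B is upward at 0.98 m, arm 2.088 m → moment R × 2.088 counterclockwise.
For rotational equilibrium, R × 2.088 = 709.7, so R = 340 N.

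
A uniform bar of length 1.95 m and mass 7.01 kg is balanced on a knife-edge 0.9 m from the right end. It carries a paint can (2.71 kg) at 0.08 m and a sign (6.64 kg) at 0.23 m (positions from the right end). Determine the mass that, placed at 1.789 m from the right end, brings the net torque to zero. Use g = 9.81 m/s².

m ≈ 6.91 kg

About the knife-edge (at 0.9 m from the right end):
Beam weight: 7.01 × 9.81 = 68.77 N down at 0.975 m → arm 0.075 m, τ = 68.77 × 0.075 = 5.158 N·m counterclockwise.
Paint can: 2.71 × 9.81 = 26.59 N down at 0.08 m → arm 0.82 m, τ = 26.59 × 0.82 = 21.8 N·m clockwise.
Sign: 6.64 × 9.81 = 65.14 N down at 0.23 m → arm 0.67 m, τ = 65.14 × 0.67 = 43.64 N·m clockwise.
Net moment of known loads = 60.28 N·m clockwise.
An unknown mass m at 1.789 m has arm 0.889 m; its moment is m·g·0.889 counterclockwise.
Setting net torque to zero: m × 9.81 × 0.889 = 60.28 → m = 60.28 / (9.81 × 0.889) = 6.91 kg.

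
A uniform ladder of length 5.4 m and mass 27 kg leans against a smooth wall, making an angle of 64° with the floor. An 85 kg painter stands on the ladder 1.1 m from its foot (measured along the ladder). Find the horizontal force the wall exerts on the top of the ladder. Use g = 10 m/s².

N_wall ≈ 150 N

Choose the foot of the ladder as the axis so the floor normal and friction both act there and drop out.
Ladder weight 27×10 = 270 N acts at 2.7 m along the ladder; its horizontal arm is 2.7·cos64° = 1.184 m → τ = 319.7 N·m clockwise.
Painter: 85×10 = 850 N at 1.1 m → arm 0.4822 m → τ = 409.9 N·m clockwise.
Wall normal N acts horizontally at the top; its moment arm is the height L sinθ = 5.4·sin64° = 4.853 m, counterclockwise.
Balancing moments: N × 4.853 = 729.6, giving N = 150 N.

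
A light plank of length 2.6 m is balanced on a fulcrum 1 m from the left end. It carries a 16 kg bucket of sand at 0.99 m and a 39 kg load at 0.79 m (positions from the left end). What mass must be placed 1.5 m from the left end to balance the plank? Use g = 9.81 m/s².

m ≈ 16.7 kg

Taking torques about the fulcrum (at 1 m from the left end):
Bucket of sand: 16 × 9.81 = 157 N down at 0.99 m → arm 0.01 m, τ = 157 × 0.01 = 1.57 N·m counterclockwise.
Load: 39 × 9.81 = 382.6 N down at 0.79 m → arm 0.21 m, τ = 382.6 × 0.21 = 80.35 N·m counterclockwise.
Net moment of known loads = 81.92 N·m counterclockwise.
An unknown mass m at 1.5 m has arm 0.5 m; its moment is m·g·0.5 clockwise.
Στ = 0 ⇒ m × 9.81 × 0.5 = 81.92 ⇒ m = 81.92 / (9.81 × 0.5) = 16.7 kg.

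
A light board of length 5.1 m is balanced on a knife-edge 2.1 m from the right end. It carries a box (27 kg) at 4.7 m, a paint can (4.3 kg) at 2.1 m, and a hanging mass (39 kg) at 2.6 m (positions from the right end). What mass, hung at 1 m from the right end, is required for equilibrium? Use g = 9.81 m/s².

m ≈ 81.5 kg

Take moments about the knife-edge (at 2.1 m from the right end).
Box: 27 × 9.81 = 264.9 N down at 4.7 m → arm 2.6 m, τ = 264.9 × 2.6 = 688.7 N·m counterclockwise.
Paint can: acts at the knife-edge, moment arm 0 → no torque.
Hanging mass: 39 × 9.81 = 382.6 N down at 2.6 m → arm 0.5 m, τ = 382.6 × 0.5 = 191.3 N·m counterclockwise.
Net moment of known loads = 880 N·m counterclockwise.
An unknown mass m at 1 m has arm 1.1 m; its moment is m·g·1.1 clockwise.
For rotational equilibrium, m × 9.81 × 1.1 = 880, so m = 880 / (9.81 × 1.1) = 81.5 kg.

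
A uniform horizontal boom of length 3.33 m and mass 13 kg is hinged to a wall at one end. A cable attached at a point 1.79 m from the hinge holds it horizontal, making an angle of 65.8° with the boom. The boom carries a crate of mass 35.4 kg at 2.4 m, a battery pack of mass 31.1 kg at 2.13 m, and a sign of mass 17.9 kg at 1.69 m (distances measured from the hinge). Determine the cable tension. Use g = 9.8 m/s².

Taking torques about the hinge:
Beam weight: 13 × 9.8 = 127.4 N down at 1.665 m → arm 1.665 m, τ = 127.4 × 1.665 = 212.1 N·m clockwise.
Crate: 35.4 × 9.8 = 346.9 N down at 2.4 m → arm 2.4 m, τ = 346.9 × 2.4 = 832.6 N·m clockwise.
Battery pack: 31.1 × 9.8 = 304.8 N down at 2.13 m → arm 2.13 m, τ = 304.8 × 2.13 = 649.2 N·m clockwise.
Sign: 17.9 × 9.8 = 175.4 N down at 1.69 m → arm 1.69 m, τ = 175.4 × 1.69 = 296.4 N·m clockwise.
Total clockwise load moment = 1990 N·m.
The cable tension T acts at 1.79 m; only its component perpendicular to the boom, T sinθ, produces torque. sin 65.8° = 0.9121.
Στ = 0 ⇒ T × 1.79 × 0.9121 = 1990 ⇒ T = 1990 / 1.633 = 1220 N.

T ≈ 1220 N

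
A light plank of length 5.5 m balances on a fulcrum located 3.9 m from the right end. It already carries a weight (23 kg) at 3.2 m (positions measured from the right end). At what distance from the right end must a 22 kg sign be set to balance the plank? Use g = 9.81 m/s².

Taking torques about the fulcrum (at 3.9 m from the right end):
Weight: 23 × 9.81 = 225.6 N down at 3.2 m → arm 0.7 m, τ = 225.6 × 0.7 = 157.9 N·m clockwise.
Net moment of existing loads = 157.9 N·m clockwise.
The sign weighs 22 × 9.81 = 215.8 N and must supply an equal counterclockwise moment, so its lever arm about the fulcrum is 157.9 / 215.8 = 0.732 m.
That puts it at 3.9 + 0.732 = 4.63 m from the right end.

x ≈ 4.63 m from the right end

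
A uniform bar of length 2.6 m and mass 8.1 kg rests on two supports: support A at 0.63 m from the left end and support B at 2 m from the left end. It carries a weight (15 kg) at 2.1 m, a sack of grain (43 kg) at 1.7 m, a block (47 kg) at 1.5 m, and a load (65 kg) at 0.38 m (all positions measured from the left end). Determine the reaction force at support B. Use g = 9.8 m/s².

Taking torques about support A:
Beam weight: 8.1 × 9.8 = 79.38 N down at 1.3 m → arm 0.67 m, τ = 79.38 × 0.67 = 53.18 N·m clockwise.
Weight: 15 × 9.8 = 147 N down at 2.1 m → arm 1.47 m, τ = 147 × 1.47 = 216.1 N·m clockwise.
Sack of grain: 43 × 9.8 = 421.4 N down at 1.7 m → arm 1.07 m, τ = 421.4 × 1.07 = 450.9 N·m clockwise.
Block: 47 × 9.8 = 460.6 N down at 1.5 m → arm 0.87 m, τ = 460.6 × 0.87 = 400.7 N·m clockwise.
Load: 65 × 9.8 = 637 N down at 0.38 m → arm 0.25 m, τ = 637 × 0.25 = 159.2 N·m counterclockwise.
Net load moment about support A = 961.7 N·m clockwise.
Reaction R at support B is upward at 2 m, arm 1.37 m → moment R × 1.37 counterclockwise.
Balancing moments: R × 1.37 = 961.7, giving R = 702 N.

R_B ≈ 702 N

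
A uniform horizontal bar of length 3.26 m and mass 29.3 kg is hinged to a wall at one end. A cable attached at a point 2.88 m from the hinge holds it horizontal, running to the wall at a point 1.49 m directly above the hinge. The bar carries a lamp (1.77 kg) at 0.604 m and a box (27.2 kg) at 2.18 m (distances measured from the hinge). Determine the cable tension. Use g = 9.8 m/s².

Choose the hinge as the axis so the unknown hinge reaction has zero arm there.
Beam weight: 29.3 × 9.8 = 287.1 N down at 1.63 m → arm 1.63 m, τ = 287.1 × 1.63 = 468 N·m clockwise.
Lamp: 1.77 × 9.8 = 17.35 N down at 0.604 m → arm 0.604 m, τ = 17.35 × 0.604 = 10.48 N·m clockwise.
Box: 27.2 × 9.8 = 266.6 N down at 2.18 m → arm 2.18 m, τ = 266.6 × 2.18 = 581.2 N·m clockwise.
Total clockwise load moment = 1060 N·m.
The cable tension T acts at 2.88 m; only its component perpendicular to the bar, T sinθ, produces torque. sinθ = h/√(h²+d²) = 1.49/√(1.49²+2.88²) = 0.4595.
Setting net torque to zero: T × 2.88 × 0.4595 = 1060 → T = 1060 / 1.323 = 801 N.

T ≈ 801 N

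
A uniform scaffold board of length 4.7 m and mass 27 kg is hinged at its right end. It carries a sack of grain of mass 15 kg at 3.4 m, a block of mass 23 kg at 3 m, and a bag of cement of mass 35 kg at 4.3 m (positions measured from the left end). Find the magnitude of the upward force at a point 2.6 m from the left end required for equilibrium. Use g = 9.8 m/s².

F ≈ 635 N

Choose the right end as the axis so the unknown pivot reaction has zero arm there.
Beam weight: 27 × 9.8 = 264.6 N down at 2.35 m → arm 2.35 m, τ = 264.6 × 2.35 = 621.8 N·m counterclockwise.
Sack of grain: 15 × 9.8 = 147 N down at 3.4 m → arm 1.3 m, τ = 147 × 1.3 = 191.1 N·m counterclockwise.
Block: 23 × 9.8 = 225.4 N down at 3 m → arm 1.7 m, τ = 225.4 × 1.7 = 383.2 N·m counterclockwise.
Bag of cement: 35 × 9.8 = 343 N down at 4.3 m → arm 0.4 m, τ = 343 × 0.4 = 137.2 N·m counterclockwise.
Net moment of the loads = 1333 N·m counterclockwise.
The upward force F acts at a point 2.6 m from the left end, arm 2.1 m, giving F × 2.1 clockwise.
Στ = 0 ⇒ F × 2.1 = 1333 ⇒ F = 1333 / 2.1 = 635 N.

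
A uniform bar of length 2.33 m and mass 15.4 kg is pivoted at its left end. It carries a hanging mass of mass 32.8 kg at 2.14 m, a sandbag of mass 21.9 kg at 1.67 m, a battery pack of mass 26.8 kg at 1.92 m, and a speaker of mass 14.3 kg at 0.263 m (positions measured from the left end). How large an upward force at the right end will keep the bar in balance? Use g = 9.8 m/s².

Sum moments about the left end (the unknown pivot reaction has zero arm there).
Beam weight: 15.4 × 9.8 = 150.9 N down at 1.165 m → arm 1.165 m, τ = 150.9 × 1.165 = 175.8 N·m clockwise.
Hanging mass: 32.8 × 9.8 = 321.4 N down at 2.14 m → arm 2.14 m, τ = 321.4 × 2.14 = 687.8 N·m clockwise.
Sandbag: 21.9 × 9.8 = 214.6 N down at 1.67 m → arm 1.67 m, τ = 214.6 × 1.67 = 358.4 N·m clockwise.
Battery pack: 26.8 × 9.8 = 262.6 N down at 1.92 m → arm 1.92 m, τ = 262.6 × 1.92 = 504.2 N·m clockwise.
Speaker: 14.3 × 9.8 = 140.1 N down at 0.263 m → arm 0.263 m, τ = 140.1 × 0.263 = 36.85 N·m clockwise.
Net moment of the loads = 1763 N·m clockwise.
The upward force F acts at the right end, arm 2.33 m, giving F × 2.33 counterclockwise.
Setting net torque to zero: F × 2.33 = 1763 → F = 1763 / 2.33 = 757 N.

F ≈ 757 N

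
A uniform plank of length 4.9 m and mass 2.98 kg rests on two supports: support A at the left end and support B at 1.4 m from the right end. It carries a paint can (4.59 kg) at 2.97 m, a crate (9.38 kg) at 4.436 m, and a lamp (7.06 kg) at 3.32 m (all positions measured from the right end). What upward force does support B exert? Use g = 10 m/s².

R_B ≈ 90.5 N

About support A:
Beam weight: 2.98 × 10 = 29.8 N down at 2.45 m → arm 2.45 m, τ = 29.8 × 2.45 = 73.01 N·m clockwise.
Paint can: 4.59 × 10 = 45.9 N down at 2.97 m → arm 1.93 m, τ = 45.9 × 1.93 = 88.59 N·m clockwise.
Crate: 9.38 × 10 = 93.8 N down at 4.436 m → arm 0.464 m, τ = 93.8 × 0.464 = 43.52 N·m clockwise.
Lamp: 7.06 × 10 = 70.6 N down at 3.32 m → arm 1.58 m, τ = 70.6 × 1.58 = 111.5 N·m clockwise.
Net load moment about support A = 316.6 N·m clockwise.
Reaction R at support B is upward at 1.4 m, arm 3.5 m → moment R × 3.5 counterclockwise.
For rotational equilibrium, R × 3.5 = 316.6, so R = 90.5 N.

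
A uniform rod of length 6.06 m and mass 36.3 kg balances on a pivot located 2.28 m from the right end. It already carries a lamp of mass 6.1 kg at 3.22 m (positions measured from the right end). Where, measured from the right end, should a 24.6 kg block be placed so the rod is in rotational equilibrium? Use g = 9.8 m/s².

Sum moments about the pivot (at 2.28 m from the right end) (the support reaction has zero arm there).
Beam weight: 36.3 × 9.8 = 355.7 N down at 3.03 m → arm 0.75 m, τ = 355.7 × 0.75 = 266.8 N·m counterclockwise.
Lamp: 6.1 × 9.8 = 59.78 N down at 3.22 m → arm 0.94 m, τ = 59.78 × 0.94 = 56.19 N·m counterclockwise.
Net moment of existing loads = 323 N·m counterclockwise.
The block weighs 24.6 × 9.8 = 241.1 N and must supply an equal clockwise moment, so its lever arm about the pivot is 323 / 241.1 = 1.34 m.
That puts it at 2.28 − 1.34 = 0.94 m from the right end.

x ≈ 0.94 m from the right end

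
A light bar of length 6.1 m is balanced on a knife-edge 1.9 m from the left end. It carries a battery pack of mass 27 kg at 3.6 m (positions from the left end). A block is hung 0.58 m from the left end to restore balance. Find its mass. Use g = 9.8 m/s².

m ≈ 34.8 kg

About the knife-edge (at 1.9 m from the left end):
Battery pack: 27 × 9.8 = 264.6 N down at 3.6 m → arm 1.7 m, τ = 264.6 × 1.7 = 449.8 N·m clockwise.
Net moment of known loads = 449.8 N·m clockwise.
An unknown mass m at 0.58 m has arm 1.32 m; its moment is m·g·1.32 counterclockwise.
Balancing moments: m × 9.8 × 1.32 = 449.8, giving m = 449.8 / (9.8 × 1.32) = 34.8 kg.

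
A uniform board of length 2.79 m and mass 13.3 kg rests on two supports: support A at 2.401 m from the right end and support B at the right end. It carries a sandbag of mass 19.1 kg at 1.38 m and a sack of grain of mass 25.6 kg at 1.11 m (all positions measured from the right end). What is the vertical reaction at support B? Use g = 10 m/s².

R_B ≈ 275 N

Choose support A as the axis so its reaction then has zero moment arm.
Beam weight: 13.3 × 10 = 133 N down at 1.395 m → arm 1.006 m, τ = 133 × 1.006 = 133.8 N·m clockwise.
Sandbag: 19.1 × 10 = 191 N down at 1.38 m → arm 1.021 m, τ = 191 × 1.021 = 195 N·m clockwise.
Sack of grain: 25.6 × 10 = 256 N down at 1.11 m → arm 1.291 m, τ = 256 × 1.291 = 330.5 N·m clockwise.
Net load moment about support A = 659.3 N·m clockwise.
Reaction R at support B is upward at 0 m, arm 2.401 m → moment R × 2.401 counterclockwise.
For rotational equilibrium, R × 2.401 = 659.3, so R = 275 N.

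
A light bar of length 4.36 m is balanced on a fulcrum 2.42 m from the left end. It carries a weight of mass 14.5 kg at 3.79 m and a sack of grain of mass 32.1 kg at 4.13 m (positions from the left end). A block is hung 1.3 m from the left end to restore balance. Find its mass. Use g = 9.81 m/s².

About the fulcrum (at 2.42 m from the left end):
Weight: 14.5 × 9.81 = 142.2 N down at 3.79 m → arm 1.37 m, τ = 142.2 × 1.37 = 194.8 N·m clockwise.
Sack of grain: 32.1 × 9.81 = 314.9 N down at 4.13 m → arm 1.71 m, τ = 314.9 × 1.71 = 538.5 N·m clockwise.
Net moment of known loads = 733.3 N·m clockwise.
An unknown mass m at 1.3 m has arm 1.12 m; its moment is m·g·1.12 counterclockwise.
Στ = 0 ⇒ m × 9.81 × 1.12 = 733.3 ⇒ m = 733.3 / (9.81 × 1.12) = 66.7 kg.

m ≈ 66.7 kg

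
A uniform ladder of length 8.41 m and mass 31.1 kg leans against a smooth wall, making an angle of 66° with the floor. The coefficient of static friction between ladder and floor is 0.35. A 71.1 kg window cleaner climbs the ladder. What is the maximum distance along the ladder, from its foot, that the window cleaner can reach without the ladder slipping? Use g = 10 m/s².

Choose the foot of the ladder as the axis so the floor normal and friction both act there and drop out.
Ladder weight 31.1×10 = 311 N acts at 4.205 m along the ladder; its horizontal arm is 4.205·cos66° = 1.71 m → τ = 531.8 N·m clockwise.
Window cleaner weight 71.1×10 = 711 N at distance d → arm d·cos66° → τ = 711·d·0.4067 clockwise.
Wall normal N at the top has arm L sinθ = 7.683 m counterclockwise, so Στ = 0 gives N·7.683 = 531.8 + 289.2·d.
ΣFy = 0 ⇒ N_floor = 1022 N, so the maximum friction is μ_s·N_floor = 0.35×1022 = 357.7 N. ΣFx = 0 ⇒ N_wall = f, so at the slipping point N = 357.7 N.
Substituting: 357.7×7.683 = 531.8 + 289.2·d ⇒ d = (2748 − 531.8) / 289.2 = 7.66 m.

d ≈ 7.66 m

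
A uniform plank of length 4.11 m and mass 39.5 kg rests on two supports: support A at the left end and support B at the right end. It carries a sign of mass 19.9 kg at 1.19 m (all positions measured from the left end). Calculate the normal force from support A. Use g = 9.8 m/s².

About support B:
Beam weight: 39.5 × 9.8 = 387.1 N down at 2.055 m → arm 2.055 m, τ = 387.1 × 2.055 = 795.5 N·m counterclockwise.
Sign: 19.9 × 9.8 = 195 N down at 1.19 m → arm 2.92 m, τ = 195 × 2.92 = 569.4 N·m counterclockwise.
Net load moment about support B = 1365 N·m counterclockwise.
Reaction R at support A is upward at 0 m, arm 4.11 m → moment R × 4.11 clockwise.
Setting net torque to zero: R × 4.11 = 1365 → R = 332 N.

R_A ≈ 332 N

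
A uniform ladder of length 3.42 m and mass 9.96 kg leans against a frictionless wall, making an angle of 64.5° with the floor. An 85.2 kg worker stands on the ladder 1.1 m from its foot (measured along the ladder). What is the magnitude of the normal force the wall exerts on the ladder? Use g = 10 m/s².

Taking torques about the foot of the ladder:
Ladder weight 9.96×10 = 99.6 N acts at 1.71 m along the ladder; its horizontal arm is 1.71·cos64.5° = 0.7362 m → τ = 73.33 N·m clockwise.
Worker: 85.2×10 = 852 N at 1.1 m → arm 0.4736 m → τ = 403.5 N·m clockwise.
Wall normal N acts horizontally at the top; its moment arm is the height L sinθ = 3.42·sin64.5° = 3.087 m, counterclockwise.
Balancing moments: N × 3.087 = 476.8, giving N = 154 N.

N_wall ≈ 154 N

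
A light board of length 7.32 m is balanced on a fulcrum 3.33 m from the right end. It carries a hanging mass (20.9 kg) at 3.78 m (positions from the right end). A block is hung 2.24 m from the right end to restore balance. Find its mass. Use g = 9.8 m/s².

m ≈ 8.63 kg

Sum moments about the fulcrum (at 3.33 m from the right end) (the support reaction has zero arm there).
Hanging mass: 20.9 × 9.8 = 204.8 N down at 3.78 m → arm 0.45 m, τ = 204.8 × 0.45 = 92.16 N·m counterclockwise.
Net moment of known loads = 92.16 N·m counterclockwise.
An unknown mass m at 2.24 m has arm 1.09 m; its moment is m·g·1.09 clockwise.
Στ = 0 ⇒ m × 9.8 × 1.09 = 92.16 ⇒ m = 92.16 / (9.8 × 1.09) = 8.63 kg.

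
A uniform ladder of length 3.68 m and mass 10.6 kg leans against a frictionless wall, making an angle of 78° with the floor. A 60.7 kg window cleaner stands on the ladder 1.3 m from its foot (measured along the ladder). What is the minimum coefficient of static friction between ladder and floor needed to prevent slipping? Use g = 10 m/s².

About the foot of the ladder:
Ladder weight 10.6×10 = 106 N acts at 1.84 m along the ladder; its horizontal arm is 1.84·cos78° = 0.3826 m → τ = 40.56 N·m clockwise.
Window cleaner: 60.7×10 = 607 N at 1.3 m → arm 0.2703 m → τ = 164.1 N·m clockwise.
Wall normal N acts horizontally at the top; its moment arm is the height L sinθ = 3.68·sin78° = 3.6 m, counterclockwise.
Setting net torque to zero: N × 3.6 = 204.7 → N = 56.86 N.
ΣFx = 0 ⇒ f = N_wall = 56.86 N. ΣFy = 0 ⇒ N_floor = 713 N.
μ_min = f / N_floor = 56.86 / 713 = 0.0797.

μ_min ≈ 0.0797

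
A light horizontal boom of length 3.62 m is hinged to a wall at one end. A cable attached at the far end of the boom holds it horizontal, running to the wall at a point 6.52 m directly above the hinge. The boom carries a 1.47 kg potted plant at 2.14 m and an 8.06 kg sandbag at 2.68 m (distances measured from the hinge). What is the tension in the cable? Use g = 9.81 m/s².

T ≈ 76.7 N

Take moments about the hinge.
Potted plant: 1.47 × 9.81 = 14.42 N down at 2.14 m → arm 2.14 m, τ = 14.42 × 2.14 = 30.86 N·m clockwise.
Sandbag: 8.06 × 9.81 = 79.07 N down at 2.68 m → arm 2.68 m, τ = 79.07 × 2.68 = 211.9 N·m clockwise.
Total clockwise load moment = 242.8 N·m.
The cable tension T acts at 3.62 m; only its component perpendicular to the boom, T sinθ, produces torque. sinθ = h/√(h²+d²) = 6.52/√(6.52²+3.62²) = 0.8743.
Στ = 0 ⇒ T × 3.62 × 0.8743 = 242.8 ⇒ T = 242.8 / 3.165 = 76.7 N.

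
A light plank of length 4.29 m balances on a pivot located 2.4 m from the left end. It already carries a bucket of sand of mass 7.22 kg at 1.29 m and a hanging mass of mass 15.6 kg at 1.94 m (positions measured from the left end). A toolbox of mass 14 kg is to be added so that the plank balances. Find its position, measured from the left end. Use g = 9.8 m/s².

x ≈ 3.49 m from the left end

Take moments about the pivot (at 2.4 m from the left end).
Bucket of sand: 7.22 × 9.8 = 70.76 N down at 1.29 m → arm 1.11 m, τ = 70.76 × 1.11 = 78.54 N·m counterclockwise.
Hanging mass: 15.6 × 9.8 = 152.9 N down at 1.94 m → arm 0.46 m, τ = 152.9 × 0.46 = 70.33 N·m counterclockwise.
Net moment of existing loads = 148.9 N·m counterclockwise.
The toolbox weighs 14 × 9.8 = 137.2 N and must supply an equal clockwise moment, so its lever arm about the pivot is 148.9 / 137.2 = 1.09 m.
That puts it at 2.4 + 1.09 = 3.49 m from the left end.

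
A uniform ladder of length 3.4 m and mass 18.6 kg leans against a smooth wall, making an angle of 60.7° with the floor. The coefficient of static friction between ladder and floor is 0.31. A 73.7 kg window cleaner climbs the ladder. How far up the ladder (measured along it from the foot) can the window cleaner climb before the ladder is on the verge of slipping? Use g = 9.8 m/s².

Sum moments about the foot of the ladder (the floor normal and friction both act there and drop out).
Ladder weight 18.6×9.8 = 182.3 N acts at 1.7 m along the ladder; its horizontal arm is 1.7·cos60.7° = 0.832 m → τ = 151.7 N·m clockwise.
Window cleaner weight 73.7×9.8 = 722.3 N at distance d → arm d·cos60.7° → τ = 722.3·d·0.4894 clockwise.
Wall normal N at the top has arm L sinθ = 2.965 m counterclockwise, so Στ = 0 gives N·2.965 = 151.7 + 353.5·d.
ΣFy = 0 ⇒ N_floor = 904.6 N, so the maximum friction is μ_s·N_floor = 0.31×904.6 = 280.4 N. ΣFx = 0 ⇒ N_wall = f, so at the slipping point N = 280.4 N.
Substituting: 280.4×2.965 = 151.7 + 353.5·d ⇒ d = (831.4 − 151.7) / 353.5 = 1.92 m.

d ≈ 1.92 m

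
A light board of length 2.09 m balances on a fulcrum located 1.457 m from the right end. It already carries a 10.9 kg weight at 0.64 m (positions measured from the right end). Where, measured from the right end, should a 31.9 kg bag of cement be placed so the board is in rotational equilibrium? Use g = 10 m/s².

x ≈ 1.74 m from the right end

About the fulcrum (at 1.457 m from the right end):
Weight: 10.9 × 10 = 109 N down at 0.64 m → arm 0.817 m, τ = 109 × 0.817 = 89.05 N·m clockwise.
Net moment of existing loads = 89.05 N·m clockwise.
The bag of cement weighs 31.9 × 10 = 319 N and must supply an equal counterclockwise moment, so its lever arm about the fulcrum is 89.05 / 319 = 0.279 m.
That puts it at 1.457 + 0.279 = 1.74 m from the right end.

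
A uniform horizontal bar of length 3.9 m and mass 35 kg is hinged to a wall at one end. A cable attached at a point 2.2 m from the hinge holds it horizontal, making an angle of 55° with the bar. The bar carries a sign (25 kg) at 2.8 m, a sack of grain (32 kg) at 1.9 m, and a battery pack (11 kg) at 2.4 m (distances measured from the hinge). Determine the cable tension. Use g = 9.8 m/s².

Sum moments about the hinge (the unknown hinge reaction has zero arm there).
Beam weight: 35 × 9.8 = 343 N down at 1.95 m → arm 1.95 m, τ = 343 × 1.95 = 668.9 N·m clockwise.
Sign: 25 × 9.8 = 245 N down at 2.8 m → arm 2.8 m, τ = 245 × 2.8 = 686 N·m clockwise.
Sack of grain: 32 × 9.8 = 313.6 N down at 1.9 m → arm 1.9 m, τ = 313.6 × 1.9 = 595.8 N·m clockwise.
Battery pack: 11 × 9.8 = 107.8 N down at 2.4 m → arm 2.4 m, τ = 107.8 × 2.4 = 258.7 N·m clockwise.
Total clockwise load moment = 2209 N·m.
The cable tension T acts at 2.2 m; only its component perpendicular to the bar, T sinθ, produces torque. sin 55° = 0.8192.
Balancing moments: T × 2.2 × 0.8192 = 2209, giving T = 2209 / 1.802 = 1230 N.

T ≈ 1230 N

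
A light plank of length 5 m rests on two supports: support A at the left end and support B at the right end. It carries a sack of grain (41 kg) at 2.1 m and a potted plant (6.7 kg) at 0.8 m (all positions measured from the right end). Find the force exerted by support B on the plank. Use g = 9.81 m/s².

Sum moments about support A (its reaction then has zero moment arm).
Sack of grain: 41 × 9.81 = 402.2 N down at 2.1 m → arm 2.9 m, τ = 402.2 × 2.9 = 1166 N·m clockwise.
Potted plant: 6.7 × 9.81 = 65.73 N down at 0.8 m → arm 4.2 m, τ = 65.73 × 4.2 = 276.1 N·m clockwise.
Net load moment about support A = 1442 N·m clockwise.
Reaction R at support B is upward at 0 m, arm 5 m → moment R × 5 counterclockwise.
For rotational equilibrium, R × 5 = 1442, so R = 288 N.

R_B ≈ 288 N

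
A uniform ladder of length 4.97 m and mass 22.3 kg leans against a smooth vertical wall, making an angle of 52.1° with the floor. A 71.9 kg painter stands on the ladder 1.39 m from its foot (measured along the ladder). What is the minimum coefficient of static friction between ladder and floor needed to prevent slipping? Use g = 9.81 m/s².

About the foot of the ladder:
Ladder weight 22.3×9.81 = 218.8 N acts at 2.485 m along the ladder; its horizontal arm is 2.485·cos52.1° = 1.526 m → τ = 333.9 N·m clockwise.
Painter: 71.9×9.81 = 705.3 N at 1.39 m → arm 0.8539 m → τ = 602.3 N·m clockwise.
Wall normal N acts horizontally at the top; its moment arm is the height L sinθ = 4.97·sin52.1° = 3.922 m, counterclockwise.
Balancing moments: N × 3.922 = 936.2, giving N = 238.7 N.
ΣFx = 0 ⇒ f = N_wall = 238.7 N. ΣFy = 0 ⇒ N_floor = 924.1 N.
μ_min = f / N_floor = 238.7 / 924.1 = 0.258.

μ_min ≈ 0.258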